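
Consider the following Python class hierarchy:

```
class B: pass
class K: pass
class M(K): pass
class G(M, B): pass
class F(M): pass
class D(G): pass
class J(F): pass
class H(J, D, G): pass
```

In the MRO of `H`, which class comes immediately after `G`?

L[H] = H + merge(L[J], L[D], L[G], [J D G])
  take J:  [J F M K object] + [D G M K B object] + [G M K B object] + [J D G]
  take F:  [F M K object] + [D G M K B object] + [G M K B object] + [D G]
  take D:  [M K object] + [D G M K B object] + [G M K B object] + [D G]
  take G:  [M K object] + [G M K B object] + [G M K B object] + [G]
  take M:  [M K object] + [M K B object] + [M K B object]
  take K:  [K object] + [K B object] + [K B object]
  take B:  [object] + [B object] + [B object]
  take object:  [object] + [object] + [object]
MRO: H J F D G M K B object
G is at position 4; next is M.

M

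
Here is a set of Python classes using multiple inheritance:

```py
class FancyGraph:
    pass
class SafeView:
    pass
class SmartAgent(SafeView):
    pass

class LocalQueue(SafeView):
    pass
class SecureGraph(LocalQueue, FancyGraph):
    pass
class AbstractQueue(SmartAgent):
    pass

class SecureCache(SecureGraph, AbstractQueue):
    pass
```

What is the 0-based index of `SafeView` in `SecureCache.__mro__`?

L[SecureCache] = SecureCache + merge(L[SecureGraph], L[AbstractQueue], [SecureGraph AbstractQueue])
  take SecureGraph:  [SecureGraph LocalQueue SafeView FancyGraph object] + [AbstractQueue SmartAgent SafeView object] + [SecureGraph AbstractQueue]
  take LocalQueue:  [LocalQueue SafeView FancyGraph object] + [AbstractQueue SmartAgent SafeView object] + [AbstractQueue]
  take AbstractQueue:  [SafeView FancyGraph object] + [AbstractQueue SmartAgent SafeView object] + [AbstractQueue]
  take SmartAgent:  [SafeView FancyGraph object] + [SmartAgent SafeView object]
  take SafeView:  [SafeView FancyGraph object] + [SafeView object]
  take FancyGraph:  [FancyGraph object] + [object]
  take object:  [object] + [object]
MRO: SecureCache SecureGraph LocalQueue AbstractQueue SmartAgent SafeView FancyGraph object
SafeView sits at index 5.

5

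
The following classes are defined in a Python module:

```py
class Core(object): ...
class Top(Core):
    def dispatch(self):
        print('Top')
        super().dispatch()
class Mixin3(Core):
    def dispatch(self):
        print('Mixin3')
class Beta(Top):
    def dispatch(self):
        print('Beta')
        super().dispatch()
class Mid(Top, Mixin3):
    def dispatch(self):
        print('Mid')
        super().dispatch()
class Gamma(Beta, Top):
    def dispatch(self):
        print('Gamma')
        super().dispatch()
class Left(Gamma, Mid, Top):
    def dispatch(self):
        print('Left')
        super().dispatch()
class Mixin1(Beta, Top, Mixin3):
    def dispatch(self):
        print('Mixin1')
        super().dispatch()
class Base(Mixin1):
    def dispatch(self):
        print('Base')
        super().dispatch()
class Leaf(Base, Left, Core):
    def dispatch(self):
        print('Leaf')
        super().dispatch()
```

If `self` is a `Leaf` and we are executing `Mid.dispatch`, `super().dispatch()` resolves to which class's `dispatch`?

Top

L[Leaf] = Leaf + merge(L[Base], L[Left], L[Core], [Base Left Core])
  take Base:  [Base Mixin1 Beta Top Mixin3 Core object] + [Left Gamma Beta Mid Top Mixin3 Core object] + [Core object] + [Base Left Core]
  take Mixin1:  [Mixin1 Beta Top Mixin3 Core object] + [Left Gamma Beta Mid Top Mixin3 Core object] + [Core object] + [Left Core]
  take Left:  [Beta Top Mixin3 Core object] + [Left Gamma Beta Mid Top Mixin3 Core object] + [Core object] + [Left Core]
  take Gamma:  [Beta Top Mixin3 Core object] + [Gamma Beta Mid Top Mixin3 Core object] + [Core object] + [Core]
  take Beta:  [Beta Top Mixin3 Core object] + [Beta Mid Top Mixin3 Core object] + [Core object] + [Core]
  take Mid:  [Top Mixin3 Core object] + [Mid Top Mixin3 Core object] + [Core object] + [Core]
  take Top:  [Top Mixin3 Core object] + [Top Mixin3 Core object] + [Core object] + [Core]
  take Mixin3:  [Mixin3 Core object] + [Mixin3 Core object] + [Core object] + [Core]
  take Core:  [Core object] + [Core object] + [Core object] + [Core]
  take object:  [object] + [object] + [object]
MRO: Leaf Base Mixin1 Left Gamma Beta Mid Top Mixin3 Core object
super() in Mid.dispatch on a Leaf instance goes to the class after Mid in Leaf's MRO: Top.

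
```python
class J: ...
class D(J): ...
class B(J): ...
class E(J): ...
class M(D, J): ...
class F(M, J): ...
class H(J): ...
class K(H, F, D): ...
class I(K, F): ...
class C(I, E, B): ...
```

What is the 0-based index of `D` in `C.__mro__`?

6

L[C] = C + merge(L[I], L[E], L[B], [I E B])
  take I:  [I K H F M D J object] + [E J object] + [B J object] + [I E B]
  take K:  [K H F M D J object] + [E J object] + [B J object] + [E B]
  take H:  [H F M D J object] + [E J object] + [B J object] + [E B]
  take F:  [F M D J object] + [E J object] + [B J object] + [E B]
  take M:  [M D J object] + [E J object] + [B J object] + [E B]
  take D:  [D J object] + [E J object] + [B J object] + [E B]
  take E:  [J object] + [E J object] + [B J object] + [E B]
  take B:  [J object] + [J object] + [B J object] + [B]
  take J:  [J object] + [J object] + [J object]
  take object:  [object] + [object] + [object]
MRO: C I K H F M D E B J object
D sits at index 6.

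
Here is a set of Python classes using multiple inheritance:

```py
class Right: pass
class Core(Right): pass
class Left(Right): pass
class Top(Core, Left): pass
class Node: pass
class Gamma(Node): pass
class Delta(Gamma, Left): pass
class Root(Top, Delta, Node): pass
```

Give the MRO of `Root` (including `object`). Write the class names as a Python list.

L[Root] = Root + merge(L[Top], L[Delta], L[Node], [Top Delta Node])
  take Top:  [Top Core Left Right object] + [Delta Gamma Node Left Right object] + [Node object] + [Top Delta Node]
  take Core:  [Core Left Right object] + [Delta Gamma Node Left Right object] + [Node object] + [Delta Node]
  take Delta:  [Left Right object] + [Delta Gamma Node Left Right object] + [Node object] + [Delta Node]
  take Gamma:  [Left Right object] + [Gamma Node Left Right object] + [Node object] + [Node]
  take Node:  [Left Right object] + [Node Left Right object] + [Node object] + [Node]
  take Left:  [Left Right object] + [Left Right object] + [object]
  take Right:  [Right object] + [Right object] + [object]
  take object:  [object] + [object] + [object]

[Root, Top, Core, Delta, Gamma, Node, Left, Right, object]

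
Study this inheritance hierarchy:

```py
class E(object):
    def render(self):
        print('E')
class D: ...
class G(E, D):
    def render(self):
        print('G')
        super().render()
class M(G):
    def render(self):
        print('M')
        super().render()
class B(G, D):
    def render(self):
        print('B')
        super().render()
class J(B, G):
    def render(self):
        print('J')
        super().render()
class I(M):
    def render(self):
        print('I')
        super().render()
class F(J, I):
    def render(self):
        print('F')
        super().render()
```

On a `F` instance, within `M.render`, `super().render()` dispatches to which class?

L[F] = F + merge(L[J], L[I], [J I])
  take J:  [J B G E D object] + [I M G E D object] + [J I]
  take B:  [B G E D object] + [I M G E D object] + [I]
  take I:  [G E D object] + [I M G E D object] + [I]
  take M:  [G E D object] + [M G E D object]
  take G:  [G E D object] + [G E D object]
  take E:  [E D object] + [E D object]
  take D:  [D object] + [D object]
  take object:  [object] + [object]
MRO: F J B I M G E D object
super() in M.render on a F instance goes to the class after M in F's MRO: G.

G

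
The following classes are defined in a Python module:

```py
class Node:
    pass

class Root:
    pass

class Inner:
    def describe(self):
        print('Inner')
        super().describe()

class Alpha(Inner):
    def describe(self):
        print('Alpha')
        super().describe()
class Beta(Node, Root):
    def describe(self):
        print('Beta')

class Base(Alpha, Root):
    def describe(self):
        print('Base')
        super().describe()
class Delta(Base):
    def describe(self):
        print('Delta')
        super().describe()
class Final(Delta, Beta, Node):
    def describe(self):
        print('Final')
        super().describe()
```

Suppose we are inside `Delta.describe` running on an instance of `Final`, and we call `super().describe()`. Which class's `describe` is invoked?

Base

L[Final] = Final + merge(L[Delta], L[Beta], L[Node], [Delta Beta Node])
  take Delta:  [Delta Base Alpha Inner Root object] + [Beta Node Root object] + [Node object] + [Delta Beta Node]
  take Base:  [Base Alpha Inner Root object] + [Beta Node Root object] + [Node object] + [Beta Node]
  take Alpha:  [Alpha Inner Root object] + [Beta Node Root object] + [Node object] + [Beta Node]
  take Inner:  [Inner Root object] + [Beta Node Root object] + [Node object] + [Beta Node]
  take Beta:  [Root object] + [Beta Node Root object] + [Node object] + [Beta Node]
  take Node:  [Root object] + [Node Root object] + [Node object] + [Node]
  take Root:  [Root object] + [Root object] + [object]
  take object:  [object] + [object] + [object]
MRO: Final Delta Base Alpha Inner Beta Node Root object
super() in Delta.describe on a Final instance goes to the class after Delta in Final's MRO: Base.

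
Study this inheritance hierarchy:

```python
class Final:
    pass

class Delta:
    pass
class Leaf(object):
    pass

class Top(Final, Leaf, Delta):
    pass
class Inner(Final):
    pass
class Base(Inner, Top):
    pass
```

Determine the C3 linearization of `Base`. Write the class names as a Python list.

L[Base] = Base + merge(L[Inner], L[Top], [Inner Top])
  take Inner:  [Inner Final object] + [Top Final Leaf Delta object] + [Inner Top]
  take Top:  [Final object] + [Top Final Leaf Delta object] + [Top]
  take Final:  [Final object] + [Final Leaf Delta object]
  take Leaf:  [object] + [Leaf Delta object]
  take Delta:  [object] + [Delta object]
  take object:  [object] + [object]

[Base, Inner, Top, Final, Leaf, Delta, object]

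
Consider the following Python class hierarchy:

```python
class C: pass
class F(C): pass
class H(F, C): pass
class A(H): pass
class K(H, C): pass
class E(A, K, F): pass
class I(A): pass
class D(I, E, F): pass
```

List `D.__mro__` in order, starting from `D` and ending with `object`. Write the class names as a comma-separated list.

D, I, E, A, K, H, F, C, object

L[D] = D + merge(L[I], L[E], L[F], [I E F])
  take I:  [I A H F C object] + [E A K H F C object] + [F C object] + [I E F]
  take E:  [A H F C object] + [E A K H F C object] + [F C object] + [E F]
  take A:  [A H F C object] + [A K H F C object] + [F C object] + [F]
  take K:  [H F C object] + [K H F C object] + [F C object] + [F]
  take H:  [H F C object] + [H F C object] + [F C object] + [F]
  take F:  [F C object] + [F C object] + [F C object] + [F]
  take C:  [C object] + [C object] + [C object]
  take object:  [object] + [object] + [object]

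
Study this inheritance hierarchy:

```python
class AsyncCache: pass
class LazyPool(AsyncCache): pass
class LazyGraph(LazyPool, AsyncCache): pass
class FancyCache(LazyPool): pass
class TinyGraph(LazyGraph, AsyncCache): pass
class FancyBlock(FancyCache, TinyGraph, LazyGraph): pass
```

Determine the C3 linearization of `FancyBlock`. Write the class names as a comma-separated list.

FancyBlock, FancyCache, TinyGraph, LazyGraph, LazyPool, AsyncCache, object

L[FancyBlock] = FancyBlock + merge(L[FancyCache], L[TinyGraph], L[LazyGraph], [FancyCache TinyGraph LazyGraph])
  take FancyCache:  [FancyCache LazyPool AsyncCache object] + [TinyGraph LazyGraph LazyPool AsyncCache object] + [LazyGraph LazyPool AsyncCache object] + [FancyCache TinyGraph LazyGraph]
  take TinyGraph:  [LazyPool AsyncCache object] + [TinyGraph LazyGraph LazyPool AsyncCache object] + [LazyGraph LazyPool AsyncCache object] + [TinyGraph LazyGraph]
  take LazyGraph:  [LazyPool AsyncCache object] + [LazyGraph LazyPool AsyncCache object] + [LazyGraph LazyPool AsyncCache object] + [LazyGraph]
  take LazyPool:  [LazyPool AsyncCache object] + [LazyPool AsyncCache object] + [LazyPool AsyncCache object]
  take AsyncCache:  [AsyncCache object] + [AsyncCache object] + [AsyncCache object]
  take object:  [object] + [object] + [object]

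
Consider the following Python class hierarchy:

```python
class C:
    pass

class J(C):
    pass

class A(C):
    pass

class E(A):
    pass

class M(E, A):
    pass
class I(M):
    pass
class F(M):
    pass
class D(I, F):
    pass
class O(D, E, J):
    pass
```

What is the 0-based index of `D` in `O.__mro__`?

L[O] = O + merge(L[D], L[E], L[J], [D E J])
  take D:  [D I F M E A C object] + [E A C object] + [J C object] + [D E J]
  take I:  [I F M E A C object] + [E A C object] + [J C object] + [E J]
  take F:  [F M E A C object] + [E A C object] + [J C object] + [E J]
  take M:  [M E A C object] + [E A C object] + [J C object] + [E J]
  take E:  [E A C object] + [E A C object] + [J C object] + [E J]
  take A:  [A C object] + [A C object] + [J C object] + [J]
  take J:  [C object] + [C object] + [J C object] + [J]
  take C:  [C object] + [C object] + [C object]
  take object:  [object] + [object] + [object]
MRO: O D I F M E A J C object
D sits at index 1.

1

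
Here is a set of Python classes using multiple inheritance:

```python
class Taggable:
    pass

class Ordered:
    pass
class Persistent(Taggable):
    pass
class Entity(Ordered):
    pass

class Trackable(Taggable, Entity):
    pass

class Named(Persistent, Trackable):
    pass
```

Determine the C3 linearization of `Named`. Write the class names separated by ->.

Named -> Persistent -> Trackable -> Taggable -> Entity -> Ordered -> object

L[Named] = Named + merge(L[Persistent], L[Trackable], [Persistent Trackable])
  take Persistent:  [Persistent Taggable object] + [Trackable Taggable Entity Ordered object] + [Persistent Trackable]
  take Trackable:  [Taggable object] + [Trackable Taggable Entity Ordered object] + [Trackable]
  take Taggable:  [Taggable object] + [Taggable Entity Ordered object]
  take Entity:  [object] + [Entity Ordered object]
  take Ordered:  [object] + [Ordered object]
  take object:  [object] + [object]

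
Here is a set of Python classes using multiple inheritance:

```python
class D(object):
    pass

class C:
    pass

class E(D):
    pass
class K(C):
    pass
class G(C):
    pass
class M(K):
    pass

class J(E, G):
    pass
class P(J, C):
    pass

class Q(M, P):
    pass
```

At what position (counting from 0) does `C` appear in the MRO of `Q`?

L[Q] = Q + merge(L[M], L[P], [M P])
  take M:  [M K C object] + [P J E D G C object] + [M P]
  take K:  [K C object] + [P J E D G C object] + [P]
  take P:  [C object] + [P J E D G C object] + [P]
  take J:  [C object] + [J E D G C object]
  take E:  [C object] + [E D G C object]
  take D:  [C object] + [D G C object]
  take G:  [C object] + [G C object]
  take C:  [C object] + [C object]
  take object:  [object] + [object]
MRO: Q M K P J E D G C object
C sits at index 8.

8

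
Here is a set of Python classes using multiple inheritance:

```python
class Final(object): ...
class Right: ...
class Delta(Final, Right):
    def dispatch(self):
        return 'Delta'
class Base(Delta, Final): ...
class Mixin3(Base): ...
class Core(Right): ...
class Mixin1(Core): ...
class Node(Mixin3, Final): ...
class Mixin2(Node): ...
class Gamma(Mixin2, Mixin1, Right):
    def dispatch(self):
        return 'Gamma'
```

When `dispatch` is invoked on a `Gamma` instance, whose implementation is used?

Gamma

L[Gamma] = Gamma + merge(L[Mixin2], L[Mixin1], L[Right], [Mixin2 Mixin1 Right])
  take Mixin2:  [Mixin2 Node Mixin3 Base Delta Final Right object] + [Mixin1 Core Right object] + [Right object] + [Mixin2 Mixin1 Right]
  take Node:  [Node Mixin3 Base Delta Final Right object] + [Mixin1 Core Right object] + [Right object] + [Mixin1 Right]
  take Mixin3:  [Mixin3 Base Delta Final Right object] + [Mixin1 Core Right object] + [Right object] + [Mixin1 Right]
  take Base:  [Base Delta Final Right object] + [Mixin1 Core Right object] + [Right object] + [Mixin1 Right]
  take Delta:  [Delta Final Right object] + [Mixin1 Core Right object] + [Right object] + [Mixin1 Right]
  take Final:  [Final Right object] + [Mixin1 Core Right object] + [Right object] + [Mixin1 Right]
  take Mixin1:  [Right object] + [Mixin1 Core Right object] + [Right object] + [Mixin1 Right]
  take Core:  [Right object] + [Core Right object] + [Right object] + [Right]
  take Right:  [Right object] + [Right object] + [Right object] + [Right]
  take object:  [object] + [object] + [object]
MRO: Gamma Mixin2 Node Mixin3 Base Delta Final Mixin1 Core Right object
dispatch is defined in: Delta, Gamma. First along the MRO is Gamma.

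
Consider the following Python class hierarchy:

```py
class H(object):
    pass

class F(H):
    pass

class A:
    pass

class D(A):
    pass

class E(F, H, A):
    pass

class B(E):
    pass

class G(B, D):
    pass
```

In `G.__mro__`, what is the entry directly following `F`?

L[G] = G + merge(L[B], L[D], [B D])
  take B:  [B E F H A object] + [D A object] + [B D]
  take E:  [E F H A object] + [D A object] + [D]
  take F:  [F H A object] + [D A object] + [D]
  take H:  [H A object] + [D A object] + [D]
  take D:  [A object] + [D A object] + [D]
  take A:  [A object] + [A object]
  take object:  [object] + [object]
MRO: G B E F H D A object
F is at position 3; next is H.

H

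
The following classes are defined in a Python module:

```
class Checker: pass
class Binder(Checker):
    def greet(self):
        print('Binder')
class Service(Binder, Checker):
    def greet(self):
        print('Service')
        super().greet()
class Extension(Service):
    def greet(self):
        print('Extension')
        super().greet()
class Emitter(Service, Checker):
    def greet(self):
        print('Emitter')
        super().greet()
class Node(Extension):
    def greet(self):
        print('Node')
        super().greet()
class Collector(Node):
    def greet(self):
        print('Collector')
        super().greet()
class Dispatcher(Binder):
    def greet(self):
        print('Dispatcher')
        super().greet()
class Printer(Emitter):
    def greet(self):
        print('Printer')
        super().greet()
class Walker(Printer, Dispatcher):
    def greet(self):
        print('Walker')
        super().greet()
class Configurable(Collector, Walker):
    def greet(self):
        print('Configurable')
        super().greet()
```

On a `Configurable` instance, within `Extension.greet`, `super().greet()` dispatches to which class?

L[Configurable] = Configurable + merge(L[Collector], L[Walker], [Collector Walker])
  take Collector:  [Collector Node Extension Service Binder Checker object] + [Walker Printer Emitter Service Dispatcher Binder Checker object] + [Collector Walker]
  take Node:  [Node Extension Service Binder Checker object] + [Walker Printer Emitter Service Dispatcher Binder Checker object] + [Walker]
  take Extension:  [Extension Service Binder Checker object] + [Walker Printer Emitter Service Dispatcher Binder Checker object] + [Walker]
  take Walker:  [Service Binder Checker object] + [Walker Printer Emitter Service Dispatcher Binder Checker object] + [Walker]
  take Printer:  [Service Binder Checker object] + [Printer Emitter Service Dispatcher Binder Checker object]
  take Emitter:  [Service Binder Checker object] + [Emitter Service Dispatcher Binder Checker object]
  take Service:  [Service Binder Checker object] + [Service Dispatcher Binder Checker object]
  take Dispatcher:  [Binder Checker object] + [Dispatcher Binder Checker object]
  take Binder:  [Binder Checker object] + [Binder Checker object]
  take Checker:  [Checker object] + [Checker object]
  take object:  [object] + [object]
MRO: Configurable Collector Node Extension Walker Printer Emitter Service Dispatcher Binder Checker object
super() in Extension.greet on a Configurable instance goes to the class after Extension in Configurable's MRO: Walker.

Walker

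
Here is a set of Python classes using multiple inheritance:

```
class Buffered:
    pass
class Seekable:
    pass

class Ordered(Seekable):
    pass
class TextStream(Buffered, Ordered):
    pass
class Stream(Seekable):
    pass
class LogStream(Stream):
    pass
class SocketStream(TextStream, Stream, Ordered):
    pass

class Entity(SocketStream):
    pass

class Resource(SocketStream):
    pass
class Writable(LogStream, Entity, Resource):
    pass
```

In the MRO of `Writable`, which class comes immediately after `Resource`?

L[Writable] = Writable + merge(L[LogStream], L[Entity], L[Resource], [LogStream Entity Resource])
  take LogStream:  [LogStream Stream Seekable object] + [Entity SocketStream TextStream Buffered Stream Ordered Seekable object] + [Resource SocketStream TextStream Buffered Stream Ordered Seekable object] + [LogStream Entity Resource]
  take Entity:  [Stream Seekable object] + [Entity SocketStream TextStream Buffered Stream Ordered Seekable object] + [Resource SocketStream TextStream Buffered Stream Ordered Seekable object] + [Entity Resource]
  take Resource:  [Stream Seekable object] + [SocketStream TextStream Buffered Stream Ordered Seekable object] + [Resource SocketStream TextStream Buffered Stream Ordered Seekable object] + [Resource]
  take SocketStream:  [Stream Seekable object] + [SocketStream TextStream Buffered Stream Ordered Seekable object] + [SocketStream TextStream Buffered Stream Ordered Seekable object]
  take TextStream:  [Stream Seekable object] + [TextStream Buffered Stream Ordered Seekable object] + [TextStream Buffered Stream Ordered Seekable object]
  take Buffered:  [Stream Seekable object] + [Buffered Stream Ordered Seekable object] + [Buffered Stream Ordered Seekable object]
  take Stream:  [Stream Seekable object] + [Stream Ordered Seekable object] + [Stream Ordered Seekable object]
  take Ordered:  [Seekable object] + [Ordered Seekable object] + [Ordered Seekable object]
  take Seekable:  [Seekable object] + [Seekable object] + [Seekable object]
  take object:  [object] + [object] + [object]
MRO: Writable LogStream Entity Resource SocketStream TextStream Buffered Stream Ordered Seekable object
Resource is at position 3; next is SocketStream.

SocketStream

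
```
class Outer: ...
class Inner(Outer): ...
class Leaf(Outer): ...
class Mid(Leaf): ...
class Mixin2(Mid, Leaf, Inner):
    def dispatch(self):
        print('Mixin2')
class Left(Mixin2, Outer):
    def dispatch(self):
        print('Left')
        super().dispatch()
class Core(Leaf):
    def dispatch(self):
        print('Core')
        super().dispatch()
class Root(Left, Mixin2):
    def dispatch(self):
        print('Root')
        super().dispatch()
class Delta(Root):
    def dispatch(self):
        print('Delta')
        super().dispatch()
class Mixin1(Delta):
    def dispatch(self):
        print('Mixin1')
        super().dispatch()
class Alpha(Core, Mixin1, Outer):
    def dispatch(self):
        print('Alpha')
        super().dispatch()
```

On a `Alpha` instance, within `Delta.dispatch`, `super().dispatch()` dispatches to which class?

Root

L[Alpha] = Alpha + merge(L[Core], L[Mixin1], L[Outer], [Core Mixin1 Outer])
  take Core:  [Core Leaf Outer object] + [Mixin1 Delta Root Left Mixin2 Mid Leaf Inner Outer object] + [Outer object] + [Core Mixin1 Outer]
  take Mixin1:  [Leaf Outer object] + [Mixin1 Delta Root Left Mixin2 Mid Leaf Inner Outer object] + [Outer object] + [Mixin1 Outer]
  take Delta:  [Leaf Outer object] + [Delta Root Left Mixin2 Mid Leaf Inner Outer object] + [Outer object] + [Outer]
  take Root:  [Leaf Outer object] + [Root Left Mixin2 Mid Leaf Inner Outer object] + [Outer object] + [Outer]
  take Left:  [Leaf Outer object] + [Left Mixin2 Mid Leaf Inner Outer object] + [Outer object] + [Outer]
  take Mixin2:  [Leaf Outer object] + [Mixin2 Mid Leaf Inner Outer object] + [Outer object] + [Outer]
  take Mid:  [Leaf Outer object] + [Mid Leaf Inner Outer object] + [Outer object] + [Outer]
  take Leaf:  [Leaf Outer object] + [Leaf Inner Outer object] + [Outer object] + [Outer]
  take Inner:  [Outer object] + [Inner Outer object] + [Outer object] + [Outer]
  take Outer:  [Outer object] + [Outer object] + [Outer object] + [Outer]
  take object:  [object] + [object] + [object]
MRO: Alpha Core Mixin1 Delta Root Left Mixin2 Mid Leaf Inner Outer object
super() in Delta.dispatch on a Alpha instance goes to the class after Delta in Alpha's MRO: Root.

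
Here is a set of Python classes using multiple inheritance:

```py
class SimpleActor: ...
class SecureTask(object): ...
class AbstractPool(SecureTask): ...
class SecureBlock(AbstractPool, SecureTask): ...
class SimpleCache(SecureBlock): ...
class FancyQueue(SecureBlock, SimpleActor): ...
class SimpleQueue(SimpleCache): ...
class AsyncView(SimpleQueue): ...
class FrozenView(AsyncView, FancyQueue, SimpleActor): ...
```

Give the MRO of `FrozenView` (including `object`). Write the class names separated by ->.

L[FrozenView] = FrozenView + merge(L[AsyncView], L[FancyQueue], L[SimpleActor], [AsyncView FancyQueue SimpleActor])
  take AsyncView:  [AsyncView SimpleQueue SimpleCache SecureBlock AbstractPool SecureTask object] + [FancyQueue SecureBlock AbstractPool SecureTask SimpleActor object] + [SimpleActor object] + [AsyncView FancyQueue SimpleActor]
  take SimpleQueue:  [SimpleQueue SimpleCache SecureBlock AbstractPool SecureTask object] + [FancyQueue SecureBlock AbstractPool SecureTask SimpleActor object] + [SimpleActor object] + [FancyQueue SimpleActor]
  take SimpleCache:  [SimpleCache SecureBlock AbstractPool SecureTask object] + [FancyQueue SecureBlock AbstractPool SecureTask SimpleActor object] + [SimpleActor object] + [FancyQueue SimpleActor]
  take FancyQueue:  [SecureBlock AbstractPool SecureTask object] + [FancyQueue SecureBlock AbstractPool SecureTask SimpleActor object] + [SimpleActor object] + [FancyQueue SimpleActor]
  take SecureBlock:  [SecureBlock AbstractPool SecureTask object] + [SecureBlock AbstractPool SecureTask SimpleActor object] + [SimpleActor object] + [SimpleActor]
  take AbstractPool:  [AbstractPool SecureTask object] + [AbstractPool SecureTask SimpleActor object] + [SimpleActor object] + [SimpleActor]
  take SecureTask:  [SecureTask object] + [SecureTask SimpleActor object] + [SimpleActor object] + [SimpleActor]
  take SimpleActor:  [object] + [SimpleActor object] + [SimpleActor object] + [SimpleActor]
  take object:  [object] + [object] + [object]

FrozenView -> AsyncView -> SimpleQueue -> SimpleCache -> FancyQueue -> SecureBlock -> AbstractPool -> SecureTask -> SimpleActor -> object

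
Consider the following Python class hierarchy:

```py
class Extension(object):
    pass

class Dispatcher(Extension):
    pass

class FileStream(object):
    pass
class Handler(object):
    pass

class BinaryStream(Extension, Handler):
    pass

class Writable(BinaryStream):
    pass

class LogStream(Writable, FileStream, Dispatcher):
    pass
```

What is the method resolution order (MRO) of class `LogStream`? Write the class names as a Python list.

L[LogStream] = LogStream + merge(L[Writable], L[FileStream], L[Dispatcher], [Writable FileStream Dispatcher])
  take Writable:  [Writable BinaryStream Extension Handler object] + [FileStream object] + [Dispatcher Extension object] + [Writable FileStream Dispatcher]
  take BinaryStream:  [BinaryStream Extension Handler object] + [FileStream object] + [Dispatcher Extension object] + [FileStream Dispatcher]
  take FileStream:  [Extension Handler object] + [FileStream object] + [Dispatcher Extension object] + [FileStream Dispatcher]
  take Dispatcher:  [Extension Handler object] + [object] + [Dispatcher Extension object] + [Dispatcher]
  take Extension:  [Extension Handler object] + [object] + [Extension object]
  take Handler:  [Handler object] + [object] + [object]
  take object:  [object] + [object] + [object]

[LogStream, Writable, BinaryStream, FileStream, Dispatcher, Extension, Handler, object]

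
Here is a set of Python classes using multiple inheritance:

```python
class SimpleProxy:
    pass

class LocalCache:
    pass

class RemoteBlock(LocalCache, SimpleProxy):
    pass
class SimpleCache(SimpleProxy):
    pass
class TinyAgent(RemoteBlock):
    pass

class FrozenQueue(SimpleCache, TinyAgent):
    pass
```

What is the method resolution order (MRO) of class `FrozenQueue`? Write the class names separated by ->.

FrozenQueue -> SimpleCache -> TinyAgent -> RemoteBlock -> LocalCache -> SimpleProxy -> object

L[FrozenQueue] = FrozenQueue + merge(L[SimpleCache], L[TinyAgent], [SimpleCache TinyAgent])
  take SimpleCache:  [SimpleCache SimpleProxy object] + [TinyAgent RemoteBlock LocalCache SimpleProxy object] + [SimpleCache TinyAgent]
  take TinyAgent:  [SimpleProxy object] + [TinyAgent RemoteBlock LocalCache SimpleProxy object] + [TinyAgent]
  take RemoteBlock:  [SimpleProxy object] + [RemoteBlock LocalCache SimpleProxy object]
  take LocalCache:  [SimpleProxy object] + [LocalCache SimpleProxy object]
  take SimpleProxy:  [SimpleProxy object] + [SimpleProxy object]
  take object:  [object] + [object]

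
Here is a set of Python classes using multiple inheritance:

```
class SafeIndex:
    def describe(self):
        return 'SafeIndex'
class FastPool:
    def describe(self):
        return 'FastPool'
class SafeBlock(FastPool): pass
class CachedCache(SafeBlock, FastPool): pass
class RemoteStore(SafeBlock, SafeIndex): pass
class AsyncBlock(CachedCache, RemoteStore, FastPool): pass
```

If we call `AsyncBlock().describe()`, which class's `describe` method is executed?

FastPool

L[AsyncBlock] = AsyncBlock + merge(L[CachedCache], L[RemoteStore], L[FastPool], [CachedCache RemoteStore FastPool])
  take CachedCache:  [CachedCache SafeBlock FastPool object] + [RemoteStore SafeBlock FastPool SafeIndex object] + [FastPool object] + [CachedCache RemoteStore FastPool]
  take RemoteStore:  [SafeBlock FastPool object] + [RemoteStore SafeBlock FastPool SafeIndex object] + [FastPool object] + [RemoteStore FastPool]
  take SafeBlock:  [SafeBlock FastPool object] + [SafeBlock FastPool SafeIndex object] + [FastPool object] + [FastPool]
  take FastPool:  [FastPool object] + [FastPool SafeIndex object] + [FastPool object] + [FastPool]
  take SafeIndex:  [object] + [SafeIndex object] + [object]
  take object:  [object] + [object] + [object]
MRO: AsyncBlock CachedCache RemoteStore SafeBlock FastPool SafeIndex object
describe is defined in: FastPool, SafeIndex. First along the MRO is FastPool.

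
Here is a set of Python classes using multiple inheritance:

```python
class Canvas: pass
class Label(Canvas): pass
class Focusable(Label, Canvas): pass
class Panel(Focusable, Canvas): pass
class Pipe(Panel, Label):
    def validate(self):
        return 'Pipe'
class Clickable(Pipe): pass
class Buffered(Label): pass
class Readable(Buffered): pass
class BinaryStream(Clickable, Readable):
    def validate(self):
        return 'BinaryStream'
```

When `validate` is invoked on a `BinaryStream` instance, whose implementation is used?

L[BinaryStream] = BinaryStream + merge(L[Clickable], L[Readable], [Clickable Readable])
  take Clickable:  [Clickable Pipe Panel Focusable Label Canvas object] + [Readable Buffered Label Canvas object] + [Clickable Readable]
  take Pipe:  [Pipe Panel Focusable Label Canvas object] + [Readable Buffered Label Canvas object] + [Readable]
  take Panel:  [Panel Focusable Label Canvas object] + [Readable Buffered Label Canvas object] + [Readable]
  take Focusable:  [Focusable Label Canvas object] + [Readable Buffered Label Canvas object] + [Readable]
  take Readable:  [Label Canvas object] + [Readable Buffered Label Canvas object] + [Readable]
  take Buffered:  [Label Canvas object] + [Buffered Label Canvas object]
  take Label:  [Label Canvas object] + [Label Canvas object]
  take Canvas:  [Canvas object] + [Canvas object]
  take object:  [object] + [object]
MRO: BinaryStream Clickable Pipe Panel Focusable Readable Buffered Label Canvas object
validate is defined in: BinaryStream, Pipe. First along the MRO is BinaryStream.

BinaryStream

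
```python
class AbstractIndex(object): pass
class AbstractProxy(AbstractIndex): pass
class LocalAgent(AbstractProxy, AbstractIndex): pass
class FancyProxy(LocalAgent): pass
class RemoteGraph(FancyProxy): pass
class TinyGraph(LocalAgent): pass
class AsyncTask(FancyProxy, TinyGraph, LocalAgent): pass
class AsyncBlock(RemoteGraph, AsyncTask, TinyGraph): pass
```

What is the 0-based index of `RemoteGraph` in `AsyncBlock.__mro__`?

L[AsyncBlock] = AsyncBlock + merge(L[RemoteGraph], L[AsyncTask], L[TinyGraph], [RemoteGraph AsyncTask TinyGraph])
  take RemoteGraph:  [RemoteGraph FancyProxy LocalAgent AbstractProxy AbstractIndex object] + [AsyncTask FancyProxy TinyGraph LocalAgent AbstractProxy AbstractIndex object] + [TinyGraph LocalAgent AbstractProxy AbstractIndex object] + [RemoteGraph AsyncTask TinyGraph]
  take AsyncTask:  [FancyProxy LocalAgent AbstractProxy AbstractIndex object] + [AsyncTask FancyProxy TinyGraph LocalAgent AbstractProxy AbstractIndex object] + [TinyGraph LocalAgent AbstractProxy AbstractIndex object] + [AsyncTask TinyGraph]
  take FancyProxy:  [FancyProxy LocalAgent AbstractProxy AbstractIndex object] + [FancyProxy TinyGraph LocalAgent AbstractProxy AbstractIndex object] + [TinyGraph LocalAgent AbstractProxy AbstractIndex object] + [TinyGraph]
  take TinyGraph:  [LocalAgent AbstractProxy AbstractIndex object] + [TinyGraph LocalAgent AbstractProxy AbstractIndex object] + [TinyGraph LocalAgent AbstractProxy AbstractIndex object] + [TinyGraph]
  take LocalAgent:  [LocalAgent AbstractProxy AbstractIndex object] + [LocalAgent AbstractProxy AbstractIndex object] + [LocalAgent AbstractProxy AbstractIndex object]
  take AbstractProxy:  [AbstractProxy AbstractIndex object] + [AbstractProxy AbstractIndex object] + [AbstractProxy AbstractIndex object]
  take AbstractIndex:  [AbstractIndex object] + [AbstractIndex object] + [AbstractIndex object]
  take object:  [object] + [object] + [object]
MRO: AsyncBlock RemoteGraph AsyncTask FancyProxy TinyGraph LocalAgent AbstractProxy AbstractIndex object
RemoteGraph sits at index 1.

1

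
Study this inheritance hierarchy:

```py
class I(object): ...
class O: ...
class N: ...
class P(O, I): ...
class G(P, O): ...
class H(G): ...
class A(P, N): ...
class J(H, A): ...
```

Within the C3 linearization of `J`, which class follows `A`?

L[J] = J + merge(L[H], L[A], [H A])
  take H:  [H G P O I object] + [A P O I N object] + [H A]
  take G:  [G P O I object] + [A P O I N object] + [A]
  take A:  [P O I object] + [A P O I N object] + [A]
  take P:  [P O I object] + [P O I N object]
  take O:  [O I object] + [O I N object]
  take I:  [I object] + [I N object]
  take N:  [object] + [N object]
  take object:  [object] + [object]
MRO: J H G A P O I N object
A is at position 3; next is P.

P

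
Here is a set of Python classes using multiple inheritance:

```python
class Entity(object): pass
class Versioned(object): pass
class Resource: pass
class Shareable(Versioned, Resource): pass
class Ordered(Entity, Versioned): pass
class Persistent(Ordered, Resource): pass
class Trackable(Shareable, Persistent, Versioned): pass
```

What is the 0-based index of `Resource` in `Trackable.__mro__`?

L[Trackable] = Trackable + merge(L[Shareable], L[Persistent], L[Versioned], [Shareable Persistent Versioned])
  take Shareable:  [Shareable Versioned Resource object] + [Persistent Ordered Entity Versioned Resource object] + [Versioned object] + [Shareable Persistent Versioned]
  take Persistent:  [Versioned Resource object] + [Persistent Ordered Entity Versioned Resource object] + [Versioned object] + [Persistent Versioned]
  take Ordered:  [Versioned Resource object] + [Ordered Entity Versioned Resource object] + [Versioned object] + [Versioned]
  take Entity:  [Versioned Resource object] + [Entity Versioned Resource object] + [Versioned object] + [Versioned]
  take Versioned:  [Versioned Resource object] + [Versioned Resource object] + [Versioned object] + [Versioned]
  take Resource:  [Resource object] + [Resource object] + [object]
  take object:  [object] + [object] + [object]
MRO: Trackable Shareable Persistent Ordered Entity Versioned Resource object
Resource sits at index 6.

6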